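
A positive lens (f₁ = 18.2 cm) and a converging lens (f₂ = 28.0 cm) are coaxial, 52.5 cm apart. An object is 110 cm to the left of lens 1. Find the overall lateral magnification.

Lens 1: 1/d_i1 = 1/(18.2) − 1/(110) = 0.04585, so d_i1 = 21.81 cm; m₁ = −d_i1/d_o1 = -0.1983.
d_o2 = 52.5 − (21.81) = 30.69 cm.
Lens 2: 1/d_i2 = 1/(28.0) − 1/(30.69) = 0.003130, so d_i2 = 319.4 cm; m₂ = −d_i2/d_o2 = -10.41.
m = m₁·m₂ = (-0.1983)(-10.41) = +2.06.

m = +2.06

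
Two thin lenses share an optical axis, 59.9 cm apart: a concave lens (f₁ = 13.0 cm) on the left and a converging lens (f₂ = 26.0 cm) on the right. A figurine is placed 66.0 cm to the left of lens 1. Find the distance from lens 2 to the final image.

41.1 cm

Lens 1 is diverging, so f₁ = −13.0 cm.
Lens 1: 1/d_i1 = 1/f₁ − 1/d_o1 = 1/(-13.0) − 1/(66.0) = -0.09207, so d_i1 = -10.86 cm.
The intermediate image is 10.86 cm to the left of lens 1 (virtual), which is 59.9 − (-10.86) = 70.76 cm to the left of lens 2, so d_o2 = +70.76 cm.
Lens 2: 1/d_i2 = 1/f₂ − 1/d_o2 = 1/(26.0) − 1/(70.76) = 0.02433, so d_i2 = 41.1 cm.
The final image is real, 41.1 cm to the right of lens 2 (overall magnification ≈ -0.096).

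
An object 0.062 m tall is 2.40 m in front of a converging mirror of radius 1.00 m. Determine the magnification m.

f = R/2 = 1.00/2 = 0.5000 m.
1/d_i = 1/f − 1/d_o = 1/(0.5000) − 1/(2.40) = 1.583, so d_i = 0.6316 m.
m = −d_i/d_o = −(0.6316)/(2.40) = -0.263.
The image is real, inverted and reduced, in front of the mirror.

m = -0.263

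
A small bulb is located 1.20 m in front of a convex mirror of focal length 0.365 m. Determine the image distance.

For a convex mirror, f = -0.365 m.
Mirror equation: 1/q = 1/f − 1/p = 1/(-0.3650) − 1/(1.20) = -2.740 − 0.8333 = -3.573, so q = -0.280 m.
The image is virtual, upright and reduced, behind the mirror.

0.280 m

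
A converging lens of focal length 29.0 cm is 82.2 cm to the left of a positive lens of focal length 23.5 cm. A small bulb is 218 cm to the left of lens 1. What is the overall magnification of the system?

Lens 1: 1/d_i1 = 1/(29.0) − 1/(218) = 0.02990, so d_i1 = 33.45 cm; m₁ = −d_i1/d_o1 = -0.1534.
d_o2 = 82.2 − (33.45) = 48.75 cm.
Lens 2: 1/d_i2 = 1/(23.5) − 1/(48.75) = 0.02204, so d_i2 = 45.37 cm; m₂ = −d_i2/d_o2 = -0.9307.
m = m₁·m₂ = (-0.1534)(-0.9307) = +0.143.

m = +0.143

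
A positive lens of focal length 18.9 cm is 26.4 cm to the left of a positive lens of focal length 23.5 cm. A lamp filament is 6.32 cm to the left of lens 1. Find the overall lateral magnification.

Lens 1: 1/d_i1 = 1/(18.9) − 1/(6.32) = -0.1053, so d_i1 = -9.495 cm; m₁ = −d_i1/d_o1 = +1.502.
d_o2 = 26.4 − (-9.495) = 35.89 cm.
Lens 2: 1/d_i2 = 1/(23.5) − 1/(35.89) = 0.01469, so d_i2 = 68.07 cm; m₂ = −d_i2/d_o2 = -1.897.
m = m₁·m₂ = (+1.502)(-1.897) = -2.85.

m = -2.85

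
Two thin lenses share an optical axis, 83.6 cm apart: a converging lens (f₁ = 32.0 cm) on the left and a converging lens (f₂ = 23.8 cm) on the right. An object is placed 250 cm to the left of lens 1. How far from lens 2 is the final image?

Lens 1: 1/d_i1 = 1/f₁ − 1/d_o1 = 1/(32.0) − 1/(250) = 0.02725, so d_i1 = 36.70 cm.
The intermediate image is 36.70 cm to the right of lens 1, which is 83.6 − (36.70) = 46.90 cm to the left of lens 2, so d_o2 = +46.90 cm.
Lens 2: 1/d_i2 = 1/f₂ − 1/d_o2 = 1/(23.8) − 1/(46.90) = 0.02069, so d_i2 = 48.3 cm.
The final image is real, 48.3 cm to the right of lens 2 (overall magnification ≈ 0.15).

48.3 cm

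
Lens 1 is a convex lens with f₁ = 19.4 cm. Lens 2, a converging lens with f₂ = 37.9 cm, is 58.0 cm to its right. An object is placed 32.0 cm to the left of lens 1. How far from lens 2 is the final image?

Lens 1: 1/d_i1 = 1/f₁ − 1/d_o1 = 1/(19.4) − 1/(32.0) = 0.02030, so d_i1 = 49.27 cm.
The intermediate image is 49.27 cm to the right of lens 1, which is 58.0 − (49.27) = 8.730 cm to the left of lens 2, so d_o2 = +8.730 cm.
Lens 2: 1/d_i2 = 1/f₂ − 1/d_o2 = 1/(37.9) − 1/(8.730) = -0.08816, so d_i2 = -11.3 cm.
The final image is virtual, 11.3 cm to the left of lens 2 (overall magnification ≈ -2.0).

11.3 cm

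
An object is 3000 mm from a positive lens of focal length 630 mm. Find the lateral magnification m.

m = -0.266

1/d_i = 1/f − 1/d_o = 1/(630.0) − 1/(3000) = 0.001254, so d_i = 797.5 mm.
m = −d_i/d_o = −(797.5)/(3000) = -0.266.
The image is real, inverted and reduced, on the far side of the lens.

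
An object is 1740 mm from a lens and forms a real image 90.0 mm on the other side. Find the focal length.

f = 85.6 mm (converging)

Real image ⇒ d_i = +90.0 mm.
1/f = 1/d_o + 1/d_i = 1/(1740) + 1/(90.0) = 0.01169, so f = 85.6 mm.
Since f is positive, the lens is converging.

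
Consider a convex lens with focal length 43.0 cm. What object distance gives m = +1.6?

m = −d_i/d_o ⇒ d_i = −m·d_o.
1/f = 1/d_o + 1/d_i = 1/d_o − 1/(m·d_o) = (1 − 1/m)/d_o, so d_o = f(1 − 1/m) = (43.00)(1 − 1/(+1.6)) = 16.1 cm.

16.1 cm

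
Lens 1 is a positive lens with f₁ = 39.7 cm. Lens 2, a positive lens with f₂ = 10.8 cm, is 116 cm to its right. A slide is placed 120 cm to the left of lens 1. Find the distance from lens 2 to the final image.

13.3 cm

Lens 1: 1/d_i1 = 1/f₁ − 1/d_o1 = 1/(39.7) − 1/(120) = 0.01686, so d_i1 = 59.33 cm.
The intermediate image is 59.33 cm to the right of lens 1, which is 116 − (59.33) = 56.67 cm to the left of lens 2, so d_o2 = +56.67 cm.
Lens 2: 1/d_i2 = 1/f₂ − 1/d_o2 = 1/(10.8) − 1/(56.67) = 0.07495, so d_i2 = 13.3 cm.
The final image is real, 13.3 cm to the right of lens 2 (overall magnification ≈ 0.12).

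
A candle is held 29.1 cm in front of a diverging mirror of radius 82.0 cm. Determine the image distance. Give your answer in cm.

17.0 cm

f = R/2 = 82.0/2 = 41.00 cm; for a diverging mirror, f = -41.00 cm.
Mirror equation: 1/s_i = 1/f − 1/s_o = 1/(-41.00) − 1/(29.1) = -0.02439 − 0.03436 = -0.05875, so s_i = -17.0 cm.
The image is virtual, upright and reduced, behind the mirror.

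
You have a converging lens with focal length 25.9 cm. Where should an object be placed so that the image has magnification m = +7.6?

m = −d_i/d_o ⇒ d_i = −m·d_o.
1/f = 1/d_o + 1/d_i = 1/d_o − 1/(m·d_o) = (1 − 1/m)/d_o, so d_o = f(1 − 1/m) = (25.90)(1 − 1/(+7.6)) = 22.5 cm.

22.5 cm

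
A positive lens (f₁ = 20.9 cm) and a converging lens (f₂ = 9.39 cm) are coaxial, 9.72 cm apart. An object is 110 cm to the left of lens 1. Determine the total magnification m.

Lens 1: 1/d_i1 = 1/(20.9) − 1/(110) = 0.03876, so d_i1 = 25.80 cm; m₁ = −d_i1/d_o1 = -0.2345.
d_o2 = 9.72 − (25.80) = -16.08 cm (virtual object).
Lens 2: 1/d_i2 = 1/(9.39) − 1/(-16.08) = 0.1687, so d_i2 = 5.928 cm; m₂ = −d_i2/d_o2 = +0.3687.
m = m₁·m₂ = (-0.2345)(+0.3687) = -0.0865.

m = -0.0865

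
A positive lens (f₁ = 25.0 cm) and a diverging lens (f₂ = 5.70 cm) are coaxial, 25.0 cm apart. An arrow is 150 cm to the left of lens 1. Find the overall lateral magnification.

m = -1.63

Lens 1: 1/d_i1 = 1/(25.0) − 1/(150) = 0.03333, so d_i1 = 30.00 cm; m₁ = −d_i1/d_o1 = -0.2000.
d_o2 = 25.0 − (30.00) = -5.000 cm (virtual object).
f₂ = −5.70 cm (diverging).
Lens 2: 1/d_i2 = 1/(-5.70) − 1/(-5.000) = 0.02456, so d_i2 = 40.71 cm; m₂ = −d_i2/d_o2 = +8.143.
m = m₁·m₂ = (-0.2000)(+8.143) = -1.63.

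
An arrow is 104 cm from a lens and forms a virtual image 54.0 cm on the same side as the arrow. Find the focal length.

Virtual image ⇒ d_i = −54.0 cm.
1/f = 1/d_o + 1/d_i = 1/(104) + 1/(-54.0) = -0.008903, so f = -112 cm.
Since f is negative, the lens is diverging.

f = -112 cm (diverging)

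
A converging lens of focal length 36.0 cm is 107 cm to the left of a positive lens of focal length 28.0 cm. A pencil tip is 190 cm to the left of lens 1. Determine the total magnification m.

m = +0.189

Lens 1: 1/d_i1 = 1/(36.0) − 1/(190) = 0.02251, so d_i1 = 44.42 cm; m₁ = −d_i1/d_o1 = -0.2338.
d_o2 = 107 − (44.42) = 62.58 cm.
Lens 2: 1/d_i2 = 1/(28.0) − 1/(62.58) = 0.01973, so d_i2 = 50.67 cm; m₂ = −d_i2/d_o2 = -0.8097.
m = m₁·m₂ = (-0.2338)(-0.8097) = +0.189.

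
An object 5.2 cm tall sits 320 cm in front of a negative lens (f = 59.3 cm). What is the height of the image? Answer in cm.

For a negative lens, f = -59.3 cm.
1/d_i = 1/f − 1/d_o = 1/(-59.30) − 1/(320) = -0.01999, so d_i = -50.03 cm.
m = −d_i/d_o = +0.1563.
|h_i| = |m|·h_o = 0.1563 × 5.2 = 0.813 cm. The image is virtual, upright and reduced, on the same side as the object.

0.813 cm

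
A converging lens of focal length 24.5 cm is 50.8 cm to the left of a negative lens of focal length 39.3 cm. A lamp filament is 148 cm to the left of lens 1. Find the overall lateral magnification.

Lens 1: 1/d_i1 = 1/(24.5) − 1/(148) = 0.03406, so d_i1 = 29.36 cm; m₁ = −d_i1/d_o1 = -0.1984.
d_o2 = 50.8 − (29.36) = 21.44 cm.
f₂ = −39.3 cm (diverging).
Lens 2: 1/d_i2 = 1/(-39.3) − 1/(21.44) = -0.07209, so d_i2 = -13.87 cm; m₂ = −d_i2/d_o2 = +0.6470.
m = m₁·m₂ = (-0.1984)(+0.6470) = -0.128.

m = -0.128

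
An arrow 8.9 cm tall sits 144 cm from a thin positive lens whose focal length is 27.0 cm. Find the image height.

1/d_i = 1/f − 1/d_o = 1/(27.00) − 1/(144) = 0.03009, so d_i = 33.23 cm.
m = −d_i/d_o = -0.2308.
|h_i| = |m|·h_o = 0.2308 × 8.9 = 2.05 cm. The image is real, inverted and reduced, on the far side of the lens.

2.05 cm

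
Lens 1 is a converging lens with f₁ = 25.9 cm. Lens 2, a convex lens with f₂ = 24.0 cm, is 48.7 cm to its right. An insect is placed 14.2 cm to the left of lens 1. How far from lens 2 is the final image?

34.3 cm

Lens 1: 1/d_i1 = 1/f₁ − 1/d_o1 = 1/(25.9) − 1/(14.2) = -0.03181, so d_i1 = -31.43 cm.
The intermediate image is 31.43 cm to the left of lens 1 (virtual), which is 48.7 − (-31.43) = 80.13 cm to the left of lens 2, so d_o2 = +80.13 cm.
Lens 2: 1/d_i2 = 1/f₂ − 1/d_o2 = 1/(24.0) − 1/(80.13) = 0.02919, so d_i2 = 34.3 cm.
The final image is real, 34.3 cm to the right of lens 2 (overall magnification ≈ -0.95).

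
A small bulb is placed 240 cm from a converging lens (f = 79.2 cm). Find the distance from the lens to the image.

118 cm

Lens equation: 1/d_i = 1/f − 1/d_o = 1/(79.20) − 1/(240) = 0.01263 − 0.004167 = 0.008460, so d_i = 118 cm.
The image is real, inverted and reduced, on the far side of the lens.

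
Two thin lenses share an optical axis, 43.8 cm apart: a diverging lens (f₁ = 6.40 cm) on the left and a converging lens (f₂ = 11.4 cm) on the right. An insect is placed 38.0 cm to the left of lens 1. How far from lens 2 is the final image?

Lens 1 is diverging, so f₁ = −6.40 cm.
Lens 1: 1/d_i1 = 1/f₁ − 1/d_o1 = 1/(-6.40) − 1/(38.0) = -0.1826, so d_i1 = -5.477 cm.
The intermediate image is 5.477 cm to the left of lens 1 (virtual), which is 43.8 − (-5.477) = 49.28 cm to the left of lens 2, so d_o2 = +49.28 cm.
Lens 2: 1/d_i2 = 1/f₂ − 1/d_o2 = 1/(11.4) − 1/(49.28) = 0.06743, so d_i2 = 14.8 cm.
The final image is real, 14.8 cm to the right of lens 2 (overall magnification ≈ -0.043).

14.8 cm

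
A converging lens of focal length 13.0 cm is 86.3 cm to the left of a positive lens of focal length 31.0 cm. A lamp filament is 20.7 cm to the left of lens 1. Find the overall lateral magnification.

m = +2.57

Lens 1: 1/d_i1 = 1/(13.0) − 1/(20.7) = 0.02861, so d_i1 = 34.95 cm; m₁ = −d_i1/d_o1 = -1.688.
d_o2 = 86.3 − (34.95) = 51.35 cm.
Lens 2: 1/d_i2 = 1/(31.0) − 1/(51.35) = 0.01278, so d_i2 = 78.22 cm; m₂ = −d_i2/d_o2 = -1.523.
m = m₁·m₂ = (-1.688)(-1.523) = +2.57.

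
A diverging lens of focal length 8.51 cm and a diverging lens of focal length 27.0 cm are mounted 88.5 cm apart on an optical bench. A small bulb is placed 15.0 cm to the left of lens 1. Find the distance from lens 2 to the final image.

Lens 1 is diverging, so f₁ = −8.51 cm.
Lens 1: 1/d_i1 = 1/f₁ − 1/d_o1 = 1/(-8.51) − 1/(15.0) = -0.1842, so d_i1 = -5.430 cm.
The intermediate image is 5.430 cm to the left of lens 1 (virtual), which is 88.5 − (-5.430) = 93.93 cm to the left of lens 2, so d_o2 = +93.93 cm.
Lens 2 is diverging, so f₂ = −27.0 cm.
Lens 2: 1/d_i2 = 1/f₂ − 1/d_o2 = 1/(-27.0) − 1/(93.93) = -0.04768, so d_i2 = -21.0 cm.
The final image is virtual, 21.0 cm to the left of lens 2 (overall magnification ≈ 0.081).

21.0 cm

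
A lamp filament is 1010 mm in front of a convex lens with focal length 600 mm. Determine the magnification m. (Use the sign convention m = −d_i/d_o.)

1/d_i = 1/f − 1/d_o = 1/(600.0) − 1/(1010) = 0.0006766, so d_i = 1478 mm.
m = −d_i/d_o = −(1478)/(1010) = -1.46.
The image is real, inverted and enlarged, on the far side of the lens.

m = -1.46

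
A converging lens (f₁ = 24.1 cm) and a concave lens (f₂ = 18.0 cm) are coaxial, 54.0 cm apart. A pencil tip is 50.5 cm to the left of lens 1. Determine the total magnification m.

m = -0.634

Lens 1: 1/d_i1 = 1/(24.1) − 1/(50.5) = 0.02169, so d_i1 = 46.10 cm; m₁ = −d_i1/d_o1 = -0.9129.
d_o2 = 54.0 − (46.10) = 7.900 cm.
f₂ = −18.0 cm (diverging).
Lens 2: 1/d_i2 = 1/(-18.0) − 1/(7.900) = -0.1821, so d_i2 = -5.490 cm; m₂ = −d_i2/d_o2 = +0.6950.
m = m₁·m₂ = (-0.9129)(+0.6950) = -0.634.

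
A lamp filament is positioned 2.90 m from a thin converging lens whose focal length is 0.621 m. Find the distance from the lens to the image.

Lens equation: 1/d_i = 1/f − 1/d_o = 1/(0.6210) − 1/(2.90) = 1.610 − 0.3448 = 1.265, so d_i = 0.790 m.
The image is real, inverted and reduced, on the far side of the lens.

0.790 m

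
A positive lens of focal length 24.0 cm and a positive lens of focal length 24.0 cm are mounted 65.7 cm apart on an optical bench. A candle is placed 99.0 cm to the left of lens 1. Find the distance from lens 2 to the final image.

Lens 1: 1/d_i1 = 1/f₁ − 1/d_o1 = 1/(24.0) − 1/(99.0) = 0.03157, so d_i1 = 31.68 cm.
The intermediate image is 31.68 cm to the right of lens 1, which is 65.7 − (31.68) = 34.02 cm to the left of lens 2, so d_o2 = +34.02 cm.
Lens 2: 1/d_i2 = 1/f₂ − 1/d_o2 = 1/(24.0) − 1/(34.02) = 0.01227, so d_i2 = 81.5 cm.
The final image is real, 81.5 cm to the right of lens 2 (overall magnification ≈ 0.77).

81.5 cm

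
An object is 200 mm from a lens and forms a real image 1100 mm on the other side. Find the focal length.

f = 169 mm (converging)

Real image ⇒ d_i = +1100 mm.
1/f = 1/d_o + 1/d_i = 1/(200) + 1/(1100) = 0.005909, so f = 169 mm.
Since f is positive, the lens is converging.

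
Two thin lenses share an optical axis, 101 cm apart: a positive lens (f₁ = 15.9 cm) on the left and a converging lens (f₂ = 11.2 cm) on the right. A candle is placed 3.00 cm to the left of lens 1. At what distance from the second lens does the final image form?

Lens 1: 1/d_i1 = 1/f₁ − 1/d_o1 = 1/(15.9) − 1/(3.00) = -0.2704, so d_i1 = -3.698 cm.
The intermediate image is 3.698 cm to the left of lens 1 (virtual), which is 101 − (-3.698) = 104.7 cm to the left of lens 2, so d_o2 = +104.7 cm.
Lens 2: 1/d_i2 = 1/f₂ − 1/d_o2 = 1/(11.2) − 1/(104.7) = 0.07973, so d_i2 = 12.5 cm.
The final image is real, 12.5 cm to the right of lens 2 (overall magnification ≈ -0.15).

12.5 cm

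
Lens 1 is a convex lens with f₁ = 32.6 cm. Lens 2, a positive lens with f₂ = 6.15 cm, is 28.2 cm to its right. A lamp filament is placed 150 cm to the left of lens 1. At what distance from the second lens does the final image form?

Lens 1: 1/d_i1 = 1/f₁ − 1/d_o1 = 1/(32.6) − 1/(150) = 0.02401, so d_i1 = 41.65 cm.
The intermediate image is 41.65 cm to the right of lens 1, which lies 13.45 cm to the right of lens 2 — a virtual object — so d_o2 = −13.45 cm.
Lens 2: 1/d_i2 = 1/f₂ − 1/d_o2 = 1/(6.15) − 1/(-13.45) = 0.2370, so d_i2 = 4.22 cm.
The final image is real, 4.22 cm to the right of lens 2 (overall magnification ≈ -0.087).

4.22 cm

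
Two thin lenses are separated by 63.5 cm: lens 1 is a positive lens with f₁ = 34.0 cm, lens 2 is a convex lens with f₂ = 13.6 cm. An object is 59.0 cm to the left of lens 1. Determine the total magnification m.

m = -0.610

Lens 1: 1/d_i1 = 1/(34.0) − 1/(59.0) = 0.01246, so d_i1 = 80.24 cm; m₁ = −d_i1/d_o1 = -1.360.
d_o2 = 63.5 − (80.24) = -16.74 cm (virtual object).
Lens 2: 1/d_i2 = 1/(13.6) − 1/(-16.74) = 0.1333, so d_i2 = 7.504 cm; m₂ = −d_i2/d_o2 = +0.4483.
m = m₁·m₂ = (-1.360)(+0.4483) = -0.610.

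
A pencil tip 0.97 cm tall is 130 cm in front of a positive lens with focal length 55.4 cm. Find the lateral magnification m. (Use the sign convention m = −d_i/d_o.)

1/d_i = 1/f − 1/d_o = 1/(55.40) − 1/(130) = 0.01036, so d_i = 96.54 cm.
m = −d_i/d_o = −(96.54)/(130) = -0.743.
The image is real, inverted and reduced, on the far side of the lens.

m = -0.743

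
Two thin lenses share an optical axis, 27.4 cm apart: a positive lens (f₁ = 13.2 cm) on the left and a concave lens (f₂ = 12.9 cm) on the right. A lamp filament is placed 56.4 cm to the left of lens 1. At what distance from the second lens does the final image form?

5.69 cm

Lens 1: 1/d_i1 = 1/f₁ − 1/d_o1 = 1/(13.2) − 1/(56.4) = 0.05803, so d_i1 = 17.23 cm.
The intermediate image is 17.23 cm to the right of lens 1, which is 27.4 − (17.23) = 10.17 cm to the left of lens 2, so d_o2 = +10.17 cm.
Lens 2 is diverging, so f₂ = −12.9 cm.
Lens 2: 1/d_i2 = 1/f₂ − 1/d_o2 = 1/(-12.9) − 1/(10.17) = -0.1758, so d_i2 = -5.69 cm.
The final image is virtual, 5.69 cm to the left of lens 2 (overall magnification ≈ -0.17).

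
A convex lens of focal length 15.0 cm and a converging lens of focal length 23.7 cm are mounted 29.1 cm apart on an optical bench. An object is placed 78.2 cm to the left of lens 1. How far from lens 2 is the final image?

Lens 1: 1/d_i1 = 1/f₁ − 1/d_o1 = 1/(15.0) − 1/(78.2) = 0.05388, so d_i1 = 18.56 cm.
The intermediate image is 18.56 cm to the right of lens 1, which is 29.1 − (18.56) = 10.54 cm to the left of lens 2, so d_o2 = +10.54 cm.
Lens 2: 1/d_i2 = 1/f₂ − 1/d_o2 = 1/(23.7) − 1/(10.54) = -0.05268, so d_i2 = -19.0 cm.
The final image is virtual, 19.0 cm to the left of lens 2 (overall magnification ≈ -0.43).

19.0 cm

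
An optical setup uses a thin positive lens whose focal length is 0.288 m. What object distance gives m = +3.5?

0.206 m

m = −d_i/d_o ⇒ d_i = −m·d_o.
1/f = 1/d_o + 1/d_i = 1/d_o − 1/(m·d_o) = (1 − 1/m)/d_o, so d_o = f(1 − 1/m) = (0.2880)(1 − 1/(+3.5)) = 0.206 m.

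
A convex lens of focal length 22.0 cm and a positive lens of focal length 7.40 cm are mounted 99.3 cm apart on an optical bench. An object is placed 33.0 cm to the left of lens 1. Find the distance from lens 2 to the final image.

Lens 1: 1/d_i1 = 1/f₁ − 1/d_o1 = 1/(22.0) − 1/(33.0) = 0.01515, so d_i1 = 66.00 cm.
The intermediate image is 66.00 cm to the right of lens 1, which is 99.3 − (66.00) = 33.30 cm to the left of lens 2, so d_o2 = +33.30 cm.
Lens 2: 1/d_i2 = 1/f₂ − 1/d_o2 = 1/(7.40) − 1/(33.30) = 0.1051, so d_i2 = 9.51 cm.
The final image is real, 9.51 cm to the right of lens 2 (overall magnification ≈ 0.57).

9.51 cm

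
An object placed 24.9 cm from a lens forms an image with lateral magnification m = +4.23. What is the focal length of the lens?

f = 32.6 cm (converging)

m = −d_i/d_o ⇒ d_i = −m·d_o = −(+4.23)·(24.9) = -105.3 cm.
1/f = 1/d_o + 1/d_i = 1/(24.9) + 1/(-105.3) = 0.03066, so f = 32.6 cm.
Since f is positive, the lens is converging.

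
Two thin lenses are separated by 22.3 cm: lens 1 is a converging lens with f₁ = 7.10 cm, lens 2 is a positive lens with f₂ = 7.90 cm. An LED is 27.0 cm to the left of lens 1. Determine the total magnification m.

m = +0.591

Lens 1: 1/d_i1 = 1/(7.10) − 1/(27.0) = 0.1038, so d_i1 = 9.633 cm; m₁ = −d_i1/d_o1 = -0.3568.
d_o2 = 22.3 − (9.633) = 12.67 cm.
Lens 2: 1/d_i2 = 1/(7.90) − 1/(12.67) = 0.04766, so d_i2 = 20.98 cm; m₂ = −d_i2/d_o2 = -1.656.
m = m₁·m₂ = (-0.3568)(-1.656) = +0.591.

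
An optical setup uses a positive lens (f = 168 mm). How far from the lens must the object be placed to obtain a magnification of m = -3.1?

m = −d_i/d_o ⇒ d_i = −m·d_o.
1/f = 1/d_o + 1/d_i = 1/d_o − 1/(m·d_o) = (1 − 1/m)/d_o, so d_o = f(1 − 1/m) = (168.0)(1 − 1/(-3.1)) = 222 mm.

222 mm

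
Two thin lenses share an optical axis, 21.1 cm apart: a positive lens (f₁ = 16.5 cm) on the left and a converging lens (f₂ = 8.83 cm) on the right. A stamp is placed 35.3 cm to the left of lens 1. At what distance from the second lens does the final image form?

Lens 1: 1/d_i1 = 1/f₁ − 1/d_o1 = 1/(16.5) − 1/(35.3) = 0.03228, so d_i1 = 30.98 cm.
The intermediate image is 30.98 cm to the right of lens 1, which lies 9.880 cm to the right of lens 2 — a virtual object — so d_o2 = −9.880 cm.
Lens 2: 1/d_i2 = 1/f₂ − 1/d_o2 = 1/(8.83) − 1/(-9.880) = 0.2145, so d_i2 = 4.66 cm.
The final image is real, 4.66 cm to the right of lens 2 (overall magnification ≈ -0.41).

4.66 cm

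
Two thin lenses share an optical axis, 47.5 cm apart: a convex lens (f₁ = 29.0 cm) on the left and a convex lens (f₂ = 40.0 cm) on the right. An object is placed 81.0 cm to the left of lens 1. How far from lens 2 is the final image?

2.47 cm

Lens 1: 1/d_i1 = 1/f₁ − 1/d_o1 = 1/(29.0) − 1/(81.0) = 0.02214, so d_i1 = 45.17 cm.
The intermediate image is 45.17 cm to the right of lens 1, which is 47.5 − (45.17) = 2.330 cm to the left of lens 2, so d_o2 = +2.330 cm.
Lens 2: 1/d_i2 = 1/f₂ − 1/d_o2 = 1/(40.0) − 1/(2.330) = -0.4042, so d_i2 = -2.47 cm.
The final image is virtual, 2.47 cm to the left of lens 2 (overall magnification ≈ -0.59).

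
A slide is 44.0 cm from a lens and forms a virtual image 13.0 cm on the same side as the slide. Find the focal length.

Virtual image ⇒ d_i = −13.0 cm.
1/f = 1/d_o + 1/d_i = 1/(44.0) + 1/(-13.0) = -0.05420, so f = -18.5 cm.
Since f is negative, the lens is diverging.

f = -18.5 cm (diverging)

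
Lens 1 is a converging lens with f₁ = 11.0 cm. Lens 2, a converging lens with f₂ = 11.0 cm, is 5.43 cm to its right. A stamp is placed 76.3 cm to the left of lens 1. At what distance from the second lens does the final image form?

4.43 cm

Lens 1: 1/d_i1 = 1/f₁ − 1/d_o1 = 1/(11.0) − 1/(76.3) = 0.07780, so d_i1 = 12.85 cm.
The intermediate image is 12.85 cm to the right of lens 1, which lies 7.420 cm to the right of lens 2 — a virtual object — so d_o2 = −7.420 cm.
Lens 2: 1/d_i2 = 1/f₂ − 1/d_o2 = 1/(11.0) − 1/(-7.420) = 0.2257, so d_i2 = 4.43 cm.
The final image is real, 4.43 cm to the right of lens 2 (overall magnification ≈ -0.10).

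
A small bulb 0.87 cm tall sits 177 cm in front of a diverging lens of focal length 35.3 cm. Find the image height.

0.145 cm

For a diverging lens, f = -35.3 cm.
1/d_i = 1/f − 1/d_o = 1/(-35.30) − 1/(177) = -0.03398, so d_i = -29.43 cm.
m = −d_i/d_o = +0.1663.
|h_i| = |m|·h_o = 0.1663 × 0.87 = 0.145 cm. The image is virtual, upright and reduced, on the same side as the object.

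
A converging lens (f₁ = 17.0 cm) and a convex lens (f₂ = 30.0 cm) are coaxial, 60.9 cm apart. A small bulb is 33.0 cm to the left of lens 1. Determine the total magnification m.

m = -7.66

Lens 1: 1/d_i1 = 1/(17.0) − 1/(33.0) = 0.02852, so d_i1 = 35.06 cm; m₁ = −d_i1/d_o1 = -1.062.
d_o2 = 60.9 − (35.06) = 25.84 cm.
Lens 2: 1/d_i2 = 1/(30.0) − 1/(25.84) = -0.005366, so d_i2 = -186.3 cm; m₂ = −d_i2/d_o2 = +7.212.
m = m₁·m₂ = (-1.062)(+7.212) = -7.66.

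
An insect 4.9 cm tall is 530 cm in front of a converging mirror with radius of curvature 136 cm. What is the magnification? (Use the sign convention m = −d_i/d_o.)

m = -0.147

f = R/2 = 136/2 = 68.00 cm.
1/d_i = 1/f − 1/d_o = 1/(68.00) − 1/(530) = 0.01282, so d_i = 78.01 cm.
m = −d_i/d_o = −(78.01)/(530) = -0.147.
The image is real, inverted and reduced, in front of the mirror.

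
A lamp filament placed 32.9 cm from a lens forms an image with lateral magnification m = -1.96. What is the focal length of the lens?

m = −d_i/d_o ⇒ d_i = −m·d_o = −(-1.96)·(32.9) = 64.48 cm.
1/f = 1/d_o + 1/d_i = 1/(32.9) + 1/(64.48) = 0.04590, so f = 21.8 cm.
Since f is positive, the lens is converging.

f = 21.8 cm (converging)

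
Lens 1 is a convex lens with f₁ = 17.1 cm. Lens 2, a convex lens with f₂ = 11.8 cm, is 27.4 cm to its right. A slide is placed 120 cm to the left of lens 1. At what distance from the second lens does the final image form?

20.3 cm

Lens 1: 1/d_i1 = 1/f₁ − 1/d_o1 = 1/(17.1) − 1/(120) = 0.05015, so d_i1 = 19.94 cm.
The intermediate image is 19.94 cm to the right of lens 1, which is 27.4 − (19.94) = 7.460 cm to the left of lens 2, so d_o2 = +7.460 cm.
Lens 2: 1/d_i2 = 1/f₂ − 1/d_o2 = 1/(11.8) − 1/(7.460) = -0.04930, so d_i2 = -20.3 cm.
The final image is virtual, 20.3 cm to the left of lens 2 (overall magnification ≈ -0.45).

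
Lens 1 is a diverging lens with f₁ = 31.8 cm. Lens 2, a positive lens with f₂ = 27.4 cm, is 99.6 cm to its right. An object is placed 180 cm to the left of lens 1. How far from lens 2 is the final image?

Lens 1 is diverging, so f₁ = −31.8 cm.
Lens 1: 1/d_i1 = 1/f₁ − 1/d_o1 = 1/(-31.8) − 1/(180) = -0.03700, so d_i1 = -27.03 cm.
The intermediate image is 27.03 cm to the left of lens 1 (virtual), which is 99.6 − (-27.03) = 126.6 cm to the left of lens 2, so d_o2 = +126.6 cm.
Lens 2: 1/d_i2 = 1/f₂ − 1/d_o2 = 1/(27.4) − 1/(126.6) = 0.02860, so d_i2 = 35.0 cm.
The final image is real, 35.0 cm to the right of lens 2 (overall magnification ≈ -0.041).

35.0 cm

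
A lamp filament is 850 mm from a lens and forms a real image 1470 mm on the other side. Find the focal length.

Real image ⇒ d_i = +1470 mm.
1/f = 1/d_o + 1/d_i = 1/(850) + 1/(1470) = 0.001857, so f = 539 mm.
Since f is positive, the lens is converging.

f = 539 mm (converging)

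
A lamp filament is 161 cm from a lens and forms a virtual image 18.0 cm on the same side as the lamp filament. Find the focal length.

Virtual image ⇒ d_i = −18.0 cm.
1/f = 1/d_o + 1/d_i = 1/(161) + 1/(-18.0) = -0.04934, so f = -20.3 cm.
Since f is negative, the lens is diverging.

f = -20.3 cm (diverging)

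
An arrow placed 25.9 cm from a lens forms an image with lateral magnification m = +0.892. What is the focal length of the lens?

f = -214 cm (diverging)

m = −d_i/d_o ⇒ d_i = −m·d_o = −(+0.892)·(25.9) = -23.10 cm.
1/f = 1/d_o + 1/d_i = 1/(25.9) + 1/(-23.10) = -0.004680, so f = -214 cm.
Since f is negative, the lens is diverging.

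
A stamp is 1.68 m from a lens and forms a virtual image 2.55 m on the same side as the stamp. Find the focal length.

f = 4.92 m (converging)

Virtual image ⇒ d_i = −2.55 m.
1/f = 1/d_o + 1/d_i = 1/(1.68) + 1/(-2.55) = 0.2031, so f = 4.92 m.
Since f is positive, the lens is converging.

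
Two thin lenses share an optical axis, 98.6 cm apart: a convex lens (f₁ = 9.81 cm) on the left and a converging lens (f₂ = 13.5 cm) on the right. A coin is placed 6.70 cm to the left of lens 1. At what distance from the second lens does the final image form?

Lens 1: 1/d_i1 = 1/f₁ − 1/d_o1 = 1/(9.81) − 1/(6.70) = -0.04732, so d_i1 = -21.13 cm.
The intermediate image is 21.13 cm to the left of lens 1 (virtual), which is 98.6 − (-21.13) = 119.7 cm to the left of lens 2, so d_o2 = +119.7 cm.
Lens 2: 1/d_i2 = 1/f₂ − 1/d_o2 = 1/(13.5) − 1/(119.7) = 0.06572, so d_i2 = 15.2 cm.
The final image is real, 15.2 cm to the right of lens 2 (overall magnification ≈ -0.40).

15.2 cm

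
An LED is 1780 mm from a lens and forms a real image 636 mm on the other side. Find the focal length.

f = 469 mm (converging)

Real image ⇒ d_i = +636 mm.
1/f = 1/d_o + 1/d_i = 1/(1780) + 1/(636) = 0.002134, so f = 469 mm.
Since f is positive, the lens is converging.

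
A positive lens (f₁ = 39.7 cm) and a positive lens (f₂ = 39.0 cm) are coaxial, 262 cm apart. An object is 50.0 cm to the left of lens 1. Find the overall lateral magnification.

m = +4.96

Lens 1: 1/d_i1 = 1/(39.7) − 1/(50.0) = 0.005189, so d_i1 = 192.7 cm; m₁ = −d_i1/d_o1 = -3.854.
d_o2 = 262 − (192.7) = 69.30 cm.
Lens 2: 1/d_i2 = 1/(39.0) − 1/(69.30) = 0.01121, so d_i2 = 89.20 cm; m₂ = −d_i2/d_o2 = -1.287.
m = m₁·m₂ = (-3.854)(-1.287) = +4.96.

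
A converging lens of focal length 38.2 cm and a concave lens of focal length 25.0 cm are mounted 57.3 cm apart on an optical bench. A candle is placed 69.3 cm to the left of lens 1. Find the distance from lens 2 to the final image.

Lens 1: 1/d_i1 = 1/f₁ − 1/d_o1 = 1/(38.2) − 1/(69.3) = 0.01175, so d_i1 = 85.12 cm.
The intermediate image is 85.12 cm to the right of lens 1, which lies 27.82 cm to the right of lens 2 — a virtual object — so d_o2 = −27.82 cm.
Lens 2 is diverging, so f₂ = −25.0 cm.
Lens 2: 1/d_i2 = 1/f₂ − 1/d_o2 = 1/(-25.0) − 1/(-27.82) = -0.004055, so d_i2 = -247 cm.
The final image is virtual, 247 cm to the left of lens 2 (overall magnification ≈ 11).

247 cm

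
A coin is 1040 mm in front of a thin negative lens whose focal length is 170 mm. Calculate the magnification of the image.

m = +0.140

For a negative lens, f = -170 mm.
1/d_i = 1/f − 1/d_o = 1/(-170.0) − 1/(1040) = -0.006844, so d_i = -146.1 mm.
m = −d_i/d_o = −(-146.1)/(1040) = +0.140.
The image is virtual, upright and reduced, on the same side as the object.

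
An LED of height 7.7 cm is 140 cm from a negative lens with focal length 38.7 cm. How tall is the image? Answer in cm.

1.67 cm

For a negative lens, f = -38.7 cm.
1/d_i = 1/f − 1/d_o = 1/(-38.70) − 1/(140) = -0.03298, so d_i = -30.32 cm.
m = −d_i/d_o = +0.2166.
|h_i| = |m|·h_o = 0.2166 × 7.7 = 1.67 cm. The image is virtual, upright and reduced, on the same side as the object.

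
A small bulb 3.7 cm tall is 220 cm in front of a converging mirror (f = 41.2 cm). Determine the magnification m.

1/d_i = 1/f − 1/d_o = 1/(41.20) − 1/(220) = 0.01973, so d_i = 50.69 cm.
m = −d_i/d_o = −(50.69)/(220) = -0.230.
The image is real, inverted and reduced, in front of the mirror.

m = -0.230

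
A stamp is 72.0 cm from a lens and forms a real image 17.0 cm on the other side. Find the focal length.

Real image ⇒ d_i = +17.0 cm.
1/f = 1/d_o + 1/d_i = 1/(72.0) + 1/(17.0) = 0.07271, so f = 13.8 cm.
Since f is positive, the lens is converging.

f = 13.8 cm (converging)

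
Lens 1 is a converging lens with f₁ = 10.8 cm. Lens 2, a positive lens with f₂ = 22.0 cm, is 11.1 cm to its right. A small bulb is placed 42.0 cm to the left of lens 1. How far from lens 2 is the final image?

Lens 1: 1/d_i1 = 1/f₁ − 1/d_o1 = 1/(10.8) − 1/(42.0) = 0.06878, so d_i1 = 14.54 cm.
The intermediate image is 14.54 cm to the right of lens 1, which lies 3.440 cm to the right of lens 2 — a virtual object — so d_o2 = −3.440 cm.
Lens 2: 1/d_i2 = 1/f₂ − 1/d_o2 = 1/(22.0) − 1/(-3.440) = 0.3362, so d_i2 = 2.97 cm.
The final image is real, 2.97 cm to the right of lens 2 (overall magnification ≈ -0.30).

2.97 cm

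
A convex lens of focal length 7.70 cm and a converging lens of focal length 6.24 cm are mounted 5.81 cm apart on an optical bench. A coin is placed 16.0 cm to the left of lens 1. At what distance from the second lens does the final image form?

Lens 1: 1/d_i1 = 1/f₁ − 1/d_o1 = 1/(7.70) − 1/(16.0) = 0.06737, so d_i1 = 14.84 cm.
The intermediate image is 14.84 cm to the right of lens 1, which lies 9.030 cm to the right of lens 2 — a virtual object — so d_o2 = −9.030 cm.
Lens 2: 1/d_i2 = 1/f₂ − 1/d_o2 = 1/(6.24) − 1/(-9.030) = 0.2710, so d_i2 = 3.69 cm.
The final image is real, 3.69 cm to the right of lens 2 (overall magnification ≈ -0.38).

3.69 cm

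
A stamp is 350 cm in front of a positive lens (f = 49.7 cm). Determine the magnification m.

1/d_i = 1/f − 1/d_o = 1/(49.70) − 1/(350) = 0.01726, so d_i = 57.93 cm.
m = −d_i/d_o = −(57.93)/(350) = -0.166.
The image is real, inverted and reduced, on the far side of the lens.

m = -0.166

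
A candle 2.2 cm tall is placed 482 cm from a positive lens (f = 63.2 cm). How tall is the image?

0.332 cm

1/d_i = 1/f − 1/d_o = 1/(63.20) − 1/(482) = 0.01375, so d_i = 72.74 cm.
m = −d_i/d_o = -0.1509.
|h_i| = |m|·h_o = 0.1509 × 2.2 = 0.332 cm. The image is real, inverted and reduced, on the far side of the lens.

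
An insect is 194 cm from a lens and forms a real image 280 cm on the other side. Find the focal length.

Real image ⇒ d_i = +280 cm.
1/f = 1/d_o + 1/d_i = 1/(194) + 1/(280) = 0.008726, so f = 115 cm.
Since f is positive, the lens is converging.

f = 115 cm (converging)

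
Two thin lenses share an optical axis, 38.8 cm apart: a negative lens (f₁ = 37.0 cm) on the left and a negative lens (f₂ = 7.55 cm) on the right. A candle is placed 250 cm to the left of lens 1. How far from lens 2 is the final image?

6.82 cm

Lens 1 is diverging, so f₁ = −37.0 cm.
Lens 1: 1/d_i1 = 1/f₁ − 1/d_o1 = 1/(-37.0) − 1/(250) = -0.03103, so d_i1 = -32.23 cm.
The intermediate image is 32.23 cm to the left of lens 1 (virtual), which is 38.8 − (-32.23) = 71.03 cm to the left of lens 2, so d_o2 = +71.03 cm.
Lens 2 is diverging, so f₂ = −7.55 cm.
Lens 2: 1/d_i2 = 1/f₂ − 1/d_o2 = 1/(-7.55) − 1/(71.03) = -0.1465, so d_i2 = -6.82 cm.
The final image is virtual, 6.82 cm to the left of lens 2 (overall magnification ≈ 0.012).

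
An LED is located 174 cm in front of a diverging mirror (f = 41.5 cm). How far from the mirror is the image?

For a diverging mirror, f = -41.5 cm.
Mirror equation: 1/s_i = 1/f − 1/s_o = 1/(-41.50) − 1/(174) = -0.02410 − 0.005747 = -0.02984, so s_i = -33.5 cm.
The image is virtual, upright and reduced, behind the mirror.

33.5 cm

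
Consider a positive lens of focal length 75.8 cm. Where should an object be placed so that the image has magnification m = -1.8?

m = −d_i/d_o ⇒ d_i = −m·d_o.
1/f = 1/d_o + 1/d_i = 1/d_o − 1/(m·d_o) = (1 − 1/m)/d_o, so d_o = f(1 − 1/m) = (75.80)(1 − 1/(-1.8)) = 118 cm.

118 cm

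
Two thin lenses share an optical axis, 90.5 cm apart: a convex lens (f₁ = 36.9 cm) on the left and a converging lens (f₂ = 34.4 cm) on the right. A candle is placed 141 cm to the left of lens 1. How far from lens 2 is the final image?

Lens 1: 1/d_i1 = 1/f₁ − 1/d_o1 = 1/(36.9) − 1/(141) = 0.02001, so d_i1 = 49.98 cm.
The intermediate image is 49.98 cm to the right of lens 1, which is 90.5 − (49.98) = 40.52 cm to the left of lens 2, so d_o2 = +40.52 cm.
Lens 2: 1/d_i2 = 1/f₂ − 1/d_o2 = 1/(34.4) − 1/(40.52) = 0.004391, so d_i2 = 228 cm.
The final image is real, 228 cm to the right of lens 2 (overall magnification ≈ 2.0).

228 cm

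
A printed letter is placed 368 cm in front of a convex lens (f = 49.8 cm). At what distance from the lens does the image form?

57.6 cm

Lens equation: 1/s_i = 1/f − 1/s_o = 1/(49.80) − 1/(368) = 0.02008 − 0.002717 = 0.01736, so s_i = 57.6 cm.
The image is real, inverted and reduced, on the far side of the lens.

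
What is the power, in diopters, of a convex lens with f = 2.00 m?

P = 1/f = 1/(2.00 m) = +0.500 D.

P = +0.500 D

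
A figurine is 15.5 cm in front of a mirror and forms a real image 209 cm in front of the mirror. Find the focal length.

f = 14.4 cm (concave)

Real image ⇒ d_i = +209 cm.
1/f = 1/d_o + 1/d_i = 1/(15.5) + 1/(209) = 0.06930, so f = 14.4 cm.
Since f is positive, the mirror is concave.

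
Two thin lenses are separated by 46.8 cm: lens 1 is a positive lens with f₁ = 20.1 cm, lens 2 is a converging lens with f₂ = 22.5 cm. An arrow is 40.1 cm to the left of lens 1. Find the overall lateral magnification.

Lens 1: 1/d_i1 = 1/(20.1) − 1/(40.1) = 0.02481, so d_i1 = 40.30 cm; m₁ = −d_i1/d_o1 = -1.005.
d_o2 = 46.8 − (40.30) = 6.500 cm.
Lens 2: 1/d_i2 = 1/(22.5) − 1/(6.500) = -0.1094, so d_i2 = -9.141 cm; m₂ = −d_i2/d_o2 = +1.406.
m = m₁·m₂ = (-1.005)(+1.406) = -1.41.

m = -1.41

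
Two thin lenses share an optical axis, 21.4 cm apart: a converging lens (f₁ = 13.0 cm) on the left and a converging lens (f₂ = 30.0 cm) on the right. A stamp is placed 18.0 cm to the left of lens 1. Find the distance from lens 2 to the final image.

Lens 1: 1/d_i1 = 1/f₁ − 1/d_o1 = 1/(13.0) − 1/(18.0) = 0.02137, so d_i1 = 46.80 cm.
The intermediate image is 46.80 cm to the right of lens 1, which lies 25.40 cm to the right of lens 2 — a virtual object — so d_o2 = −25.40 cm.
Lens 2: 1/d_i2 = 1/f₂ − 1/d_o2 = 1/(30.0) − 1/(-25.40) = 0.07270, so d_i2 = 13.8 cm.
The final image is real, 13.8 cm to the right of lens 2 (overall magnification ≈ -1.4).

13.8 cm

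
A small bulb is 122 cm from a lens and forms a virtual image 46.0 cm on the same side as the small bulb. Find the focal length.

Virtual image ⇒ d_i = −46.0 cm.
1/f = 1/d_o + 1/d_i = 1/(122) + 1/(-46.0) = -0.01354, so f = -73.8 cm.
Since f is negative, the lens is diverging.

f = -73.8 cm (diverging)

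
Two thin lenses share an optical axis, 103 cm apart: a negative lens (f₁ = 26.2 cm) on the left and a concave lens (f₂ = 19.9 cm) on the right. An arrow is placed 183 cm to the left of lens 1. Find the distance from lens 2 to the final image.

17.2 cm

Lens 1 is diverging, so f₁ = −26.2 cm.
Lens 1: 1/d_i1 = 1/f₁ − 1/d_o1 = 1/(-26.2) − 1/(183) = -0.04363, so d_i1 = -22.92 cm.
The intermediate image is 22.92 cm to the left of lens 1 (virtual), which is 103 − (-22.92) = 125.9 cm to the left of lens 2, so d_o2 = +125.9 cm.
Lens 2 is diverging, so f₂ = −19.9 cm.
Lens 2: 1/d_i2 = 1/f₂ − 1/d_o2 = 1/(-19.9) − 1/(125.9) = -0.05819, so d_i2 = -17.2 cm.
The final image is virtual, 17.2 cm to the left of lens 2 (overall magnification ≈ 0.017).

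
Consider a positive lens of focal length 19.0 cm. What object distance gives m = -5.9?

22.2 cm

m = −d_i/d_o ⇒ d_i = −m·d_o.
1/f = 1/d_o + 1/d_i = 1/d_o − 1/(m·d_o) = (1 − 1/m)/d_o, so d_o = f(1 − 1/m) = (19.00)(1 − 1/(-5.9)) = 22.2 cm.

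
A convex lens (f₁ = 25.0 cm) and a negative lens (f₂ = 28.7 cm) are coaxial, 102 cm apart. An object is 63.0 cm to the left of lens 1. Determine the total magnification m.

Lens 1: 1/d_i1 = 1/(25.0) − 1/(63.0) = 0.02413, so d_i1 = 41.45 cm; m₁ = −d_i1/d_o1 = -0.6579.
d_o2 = 102 − (41.45) = 60.55 cm.
f₂ = −28.7 cm (diverging).
Lens 2: 1/d_i2 = 1/(-28.7) − 1/(60.55) = -0.05136, so d_i2 = -19.47 cm; m₂ = −d_i2/d_o2 = +0.3216.
m = m₁·m₂ = (-0.6579)(+0.3216) = -0.212.

m = -0.212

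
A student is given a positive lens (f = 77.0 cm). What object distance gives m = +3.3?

53.7 cm

m = −d_i/d_o ⇒ d_i = −m·d_o.
1/f = 1/d_o + 1/d_i = 1/d_o − 1/(m·d_o) = (1 − 1/m)/d_o, so d_o = f(1 − 1/m) = (77.00)(1 − 1/(+3.3)) = 53.7 cm.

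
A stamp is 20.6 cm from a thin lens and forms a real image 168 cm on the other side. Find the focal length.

f = 18.3 cm (converging)

Real image ⇒ d_i = +168 cm.
1/f = 1/d_o + 1/d_i = 1/(20.6) + 1/(168) = 0.05450, so f = 18.3 cm.
Since f is positive, the thin lens is converging.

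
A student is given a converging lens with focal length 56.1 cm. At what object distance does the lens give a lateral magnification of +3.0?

m = −d_i/d_o ⇒ d_i = −m·d_o.
1/f = 1/d_o + 1/d_i = 1/d_o − 1/(m·d_o) = (1 − 1/m)/d_o, so d_o = f(1 − 1/m) = (56.10)(1 − 1/(+3.0)) = 37.4 cm.

37.4 cm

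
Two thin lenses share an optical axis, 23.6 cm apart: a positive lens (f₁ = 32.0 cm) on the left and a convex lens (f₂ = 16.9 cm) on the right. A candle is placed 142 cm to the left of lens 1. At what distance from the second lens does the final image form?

8.65 cm

Lens 1: 1/d_i1 = 1/f₁ − 1/d_o1 = 1/(32.0) − 1/(142) = 0.02421, so d_i1 = 41.31 cm.
The intermediate image is 41.31 cm to the right of lens 1, which lies 17.71 cm to the right of lens 2 — a virtual object — so d_o2 = −17.71 cm.
Lens 2: 1/d_i2 = 1/f₂ − 1/d_o2 = 1/(16.9) − 1/(-17.71) = 0.1156, so d_i2 = 8.65 cm.
The final image is real, 8.65 cm to the right of lens 2 (overall magnification ≈ -0.14).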